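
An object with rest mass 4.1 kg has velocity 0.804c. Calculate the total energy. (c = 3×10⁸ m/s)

γ = 1/√(1 - 0.804²) = 1.68172
mc² = 4.1 × (3×10⁸)² = 3.690×10¹⁷ J
E = γmc² = 1.68172 × 3.690×10¹⁷ = 6.206×10¹⁷ J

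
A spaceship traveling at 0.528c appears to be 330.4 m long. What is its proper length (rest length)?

Contracted length L = 330.4 m
γ = 1/√(1 - 0.528²) = 1.17752
L₀ = γL = 1.17752 × 330.4 = 389.1 m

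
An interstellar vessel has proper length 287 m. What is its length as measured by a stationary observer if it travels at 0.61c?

Proper length L₀ = 287 m
γ = 1/√(1 - 0.61²) = 1.262
L = L₀/γ = 287/1.262 = 227.4 m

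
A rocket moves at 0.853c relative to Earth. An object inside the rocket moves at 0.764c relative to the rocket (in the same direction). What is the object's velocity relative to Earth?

u = (u' + v)/(1 + u'v/c²)
Numerator: 0.764 + 0.853 = 1.617
Denominator: 1 + 0.651692 = 1.651692
u = 1.617/1.651692 = 0.9790c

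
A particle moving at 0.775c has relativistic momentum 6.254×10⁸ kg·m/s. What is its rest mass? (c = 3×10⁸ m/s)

γ = 1/√(1 - 0.775²) = 1.582
v = 0.775 × 3×10⁸ = 2.325×10⁸ m/s
m = p/(γv) = 6.254×10⁸/(1.582 × 2.325×10⁸) = 1.700 kg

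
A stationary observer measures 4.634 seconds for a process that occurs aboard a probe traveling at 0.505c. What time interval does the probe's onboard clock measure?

Dilated time Δt = 4.634 seconds
γ = 1/√(1 - 0.505²) = 1.1586
Δt₀ = Δt/γ = 4.634/1.1586 = 4.000 seconds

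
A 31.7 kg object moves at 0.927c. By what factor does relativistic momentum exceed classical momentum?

p_rel = γmv, p_class = mv
Ratio = γ = 1/√(1 - 0.927²) = 2.666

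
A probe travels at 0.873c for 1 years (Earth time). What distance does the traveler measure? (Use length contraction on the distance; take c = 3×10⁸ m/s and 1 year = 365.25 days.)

Earth distance: d = v × t = 0.873c × 1 yr = 8.2649×10¹⁵ m
γ = 2.0504
d' = d/γ = 8.2649×10¹⁵/2.0504 = 4.031×10¹⁵ m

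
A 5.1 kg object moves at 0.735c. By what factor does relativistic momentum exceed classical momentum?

p_rel = γmv, p_class = mv
Ratio = γ = 1/√(1 - 0.735²) = 1.475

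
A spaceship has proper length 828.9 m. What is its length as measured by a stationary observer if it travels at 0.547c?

Proper length L₀ = 828.9 m
γ = 1/√(1 - 0.547²) = 1.1946
L = L₀/γ = 828.9/1.1946 = 693.9 m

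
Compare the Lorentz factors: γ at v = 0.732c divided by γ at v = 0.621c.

γ₁ = 1/√(1 - 0.732²) = 1.468
γ₂ = 1/√(1 - 0.621²) = 1.276
γ₁/γ₂ = 1.468/1.276 = 1.150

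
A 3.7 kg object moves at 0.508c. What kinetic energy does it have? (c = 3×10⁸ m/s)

γ = 1/√(1 - 0.508²) = 1.16096
γ - 1 = 0.16096
KE = (γ-1)mc² = 0.16096 × 3.7 × (3×10⁸)² = 5.360×10¹⁶ J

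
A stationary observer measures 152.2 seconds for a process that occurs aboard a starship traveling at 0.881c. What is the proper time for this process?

Dilated time Δt = 152.2 seconds
γ = 1/√(1 - 0.881²) = 2.1136
Δt₀ = Δt/γ = 152.2/2.1136 = 72.01 seconds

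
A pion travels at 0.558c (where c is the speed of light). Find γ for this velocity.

v/c = 0.558, so (v/c)² = 0.311364
1 - (v/c)² = 0.688636
γ = 1/√(0.688636) = 1.205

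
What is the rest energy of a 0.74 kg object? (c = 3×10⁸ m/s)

c² = (3×10⁸)² = 9.000×10¹⁶ m²/s²
E₀ = mc² = 0.74 × 9.000×10¹⁶ = 6.660×10¹⁶ J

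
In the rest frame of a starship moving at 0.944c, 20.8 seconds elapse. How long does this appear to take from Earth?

Proper time Δt₀ = 20.8 seconds
γ = 1/√(1 - 0.944²) = 3.031
Δt = γΔt₀ = 3.031 × 20.8 = 63.04 seconds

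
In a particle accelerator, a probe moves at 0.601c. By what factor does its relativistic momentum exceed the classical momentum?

p_rel = γmv, p_class = mv
Ratio = γ = 1/√(1 - 0.601²)
= 1/√(0.638799) = 1.251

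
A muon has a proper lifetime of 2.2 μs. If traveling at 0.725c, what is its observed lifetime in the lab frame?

Proper lifetime τ₀ = 2.2 μs
γ = 1/√(1 - 0.725²) = 1.452
τ = γτ₀ = 1.452 × 2.2 μs = 3.194 μs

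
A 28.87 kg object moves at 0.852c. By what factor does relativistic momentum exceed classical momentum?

p_rel = γmv, p_class = mv
Ratio = γ = 1/√(1 - 0.852²) = 1.910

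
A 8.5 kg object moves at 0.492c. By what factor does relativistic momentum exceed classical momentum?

p_rel = γmv, p_class = mv
Ratio = γ = 1/√(1 - 0.492²) = 1.149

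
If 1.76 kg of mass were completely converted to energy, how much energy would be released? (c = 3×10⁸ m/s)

Using E = mc²:
c² = (3×10⁸)² = 9×10¹⁶ m²/s²
E = 1.76 × 9×10¹⁶ = 1.584×10¹⁷ J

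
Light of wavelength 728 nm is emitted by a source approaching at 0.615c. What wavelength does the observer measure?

β = 0.615
Wavelength Doppler factor = √(0.385/1.615) = √(0.23839) = 0.48825
λ_obs = 728 × 0.48825 = 355.4 nm (blueshift)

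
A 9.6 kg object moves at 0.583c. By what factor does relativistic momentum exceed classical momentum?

p_rel = γmv, p_class = mv
Ratio = γ = 1/√(1 - 0.583²) = 1.231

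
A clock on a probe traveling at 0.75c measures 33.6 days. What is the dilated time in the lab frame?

Proper time Δt₀ = 33.6 days
γ = 1/√(1 - 0.75²) = 1.512
Δt = γΔt₀ = 1.512 × 33.6 = 50.80 days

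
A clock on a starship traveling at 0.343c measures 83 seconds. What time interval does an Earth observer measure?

Proper time Δt₀ = 83 seconds
γ = 1/√(1 - 0.343²) = 1.0646
Δt = γΔt₀ = 1.0646 × 83 = 88.36 seconds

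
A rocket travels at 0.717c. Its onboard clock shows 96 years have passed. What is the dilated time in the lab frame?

Proper time Δt₀ = 96 years
γ = 1/√(1 - 0.717²) = 1.4346
Δt = γΔt₀ = 1.4346 × 96 = 137.7 years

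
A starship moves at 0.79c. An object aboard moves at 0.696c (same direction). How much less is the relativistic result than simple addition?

Classical: u' + v = 0.696 + 0.79 = 1.486c
Relativistic: u = (0.696 + 0.79)/(1 + 0.54984) = 1.486/1.54984 = 0.9588c
Difference: 1.486 - 0.9588 = 0.5272c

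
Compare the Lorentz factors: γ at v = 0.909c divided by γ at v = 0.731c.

γ₁ = 1/√(1 - 0.909²) = 2.3993
γ₂ = 1/√(1 - 0.731²) = 1.4655
γ₁/γ₂ = 2.3993/1.4655 = 1.637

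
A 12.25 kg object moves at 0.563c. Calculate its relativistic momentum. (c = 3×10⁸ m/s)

γ = 1/√(1 - 0.563²) = 1.20998
v = 0.563 × 3×10⁸ = 1.689×10⁸ m/s
p = γmv = 1.20998 × 12.25 × 1.689×10⁸ = 2.503×10⁹ kg·m/s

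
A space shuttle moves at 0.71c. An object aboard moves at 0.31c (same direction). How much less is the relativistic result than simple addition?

Classical: u' + v = 0.31 + 0.71 = 1.02c
Relativistic: u = (0.31 + 0.71)/(1 + 0.2201) = 1.02/1.2201 = 0.8360c
Difference: 1.02 - 0.8360 = 0.1840c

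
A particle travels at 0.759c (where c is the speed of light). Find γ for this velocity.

v/c = 0.759, so (v/c)² = 0.576081
1 - (v/c)² = 0.423919
γ = 1/√(0.423919) = 1.536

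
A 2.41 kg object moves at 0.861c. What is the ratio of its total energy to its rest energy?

E = γmc², E₀ = mc²
E/E₀ = γ = 1/√(1 - 0.861²) = 1.966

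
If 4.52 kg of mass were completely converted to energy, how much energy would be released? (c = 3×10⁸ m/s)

Using E = mc²:
c² = (3×10⁸)² = 9×10¹⁶ m²/s²
E = 4.52 × 9×10¹⁶ = 4.068×10¹⁷ J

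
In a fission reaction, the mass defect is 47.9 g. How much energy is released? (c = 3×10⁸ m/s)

Convert mass defect: Δm = 47.9 g = 0.0479 kg
E = Δm·c² = 0.0479 × (3×10⁸)²
= 0.0479 × 9×10¹⁶ = 4.311×10¹⁵ J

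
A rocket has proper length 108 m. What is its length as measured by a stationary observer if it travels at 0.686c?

Proper length L₀ = 108 m
γ = 1/√(1 - 0.686²) = 1.3744
L = L₀/γ = 108/1.3744 = 78.58 m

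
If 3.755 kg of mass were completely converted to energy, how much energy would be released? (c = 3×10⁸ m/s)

Using E = mc²:
c² = (3×10⁸)² = 9×10¹⁶ m²/s²
E = 3.755 × 9×10¹⁶ = 3.380×10¹⁷ J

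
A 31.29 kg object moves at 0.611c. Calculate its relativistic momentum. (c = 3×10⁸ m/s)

γ = 1/√(1 - 0.611²) = 1.2632
v = 0.611 × 3×10⁸ = 1.833×10⁸ m/s
p = γmv = 1.2632 × 31.29 × 1.833×10⁸ = 7.245×10⁹ kg·m/s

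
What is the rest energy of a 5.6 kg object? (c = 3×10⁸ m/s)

c² = (3×10⁸)² = 9.000×10¹⁶ m²/s²
E₀ = mc² = 5.6 × 9.000×10¹⁶ = 5.040×10¹⁷ J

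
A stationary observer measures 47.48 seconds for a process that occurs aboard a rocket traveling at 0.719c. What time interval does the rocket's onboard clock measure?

Dilated time Δt = 47.48 seconds
γ = 1/√(1 - 0.719²) = 1.439
Δt₀ = Δt/γ = 47.48/1.439 = 33.00 seconds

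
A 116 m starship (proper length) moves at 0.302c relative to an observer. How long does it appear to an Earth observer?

Proper length L₀ = 116 m
γ = 1/√(1 - 0.302²) = 1.049
L = L₀/γ = 116/1.049 = 110.6 m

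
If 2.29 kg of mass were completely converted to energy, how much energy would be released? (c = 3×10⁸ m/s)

Using E = mc²:
c² = (3×10⁸)² = 9×10¹⁶ m²/s²
E = 2.29 × 9×10¹⁶ = 2.061×10¹⁷ J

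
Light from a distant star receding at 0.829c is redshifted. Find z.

β = 0.829
(1+β)/(1-β) = 1.829/0.171 = 10.696
√(10.696) = 3.270
z = 3.270 - 1 = 2.270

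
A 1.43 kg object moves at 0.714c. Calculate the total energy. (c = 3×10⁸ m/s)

γ = 1/√(1 - 0.714²) = 1.428
mc² = 1.43 × (3×10⁸)² = 1.287×10¹⁷ J
E = γmc² = 1.428 × 1.287×10¹⁷ = 1.838×10¹⁷ J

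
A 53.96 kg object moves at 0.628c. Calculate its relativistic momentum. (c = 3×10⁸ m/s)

γ = 1/√(1 - 0.628²) = 1.285
v = 0.628 × 3×10⁸ = 1.884×10⁸ m/s
p = γmv = 1.285 × 53.96 × 1.884×10⁸ = 1.306×10¹⁰ kg·m/s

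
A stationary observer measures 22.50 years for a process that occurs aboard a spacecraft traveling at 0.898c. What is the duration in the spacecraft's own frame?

Dilated time Δt = 22.50 years
γ = 1/√(1 - 0.898²) = 2.2728
Δt₀ = Δt/γ = 22.50/2.2728 = 9.900 years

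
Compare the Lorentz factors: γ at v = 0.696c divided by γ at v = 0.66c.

γ₁ = 1/√(1 - 0.696²) = 1.3927
γ₂ = 1/√(1 - 0.66²) = 1.3311
γ₁/γ₂ = 1.3927/1.3311 = 1.046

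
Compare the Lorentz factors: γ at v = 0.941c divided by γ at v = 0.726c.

γ₁ = 1/√(1 - 0.941²) = 2.955
γ₂ = 1/√(1 - 0.726²) = 1.454
γ₁/γ₂ = 2.955/1.454 = 2.032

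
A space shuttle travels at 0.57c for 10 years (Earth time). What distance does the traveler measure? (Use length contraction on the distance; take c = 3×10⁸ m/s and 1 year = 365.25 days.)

Earth distance: d = v × t = 0.57c × 10 yr = 5.396×10¹⁶ m
γ = 1.217
d' = d/γ = 5.396×10¹⁶/1.217 = 4.434×10¹⁶ m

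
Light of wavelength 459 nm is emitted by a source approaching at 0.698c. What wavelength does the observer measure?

β = 0.698
Wavelength Doppler factor = √(0.302/1.698) = √(0.17786) = 0.4217
λ_obs = 459 × 0.4217 = 193.6 nm (blueshift)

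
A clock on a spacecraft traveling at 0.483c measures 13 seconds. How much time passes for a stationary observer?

Proper time Δt₀ = 13 seconds
γ = 1/√(1 - 0.483²) = 1.142
Δt = γΔt₀ = 1.142 × 13 = 14.85 seconds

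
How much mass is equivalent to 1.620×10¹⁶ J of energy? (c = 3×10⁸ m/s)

From E = mc², we get m = E/c²
c² = (3×10⁸)² = 9×10¹⁶ m²/s²
m = 1.620×10¹⁶ / 9×10¹⁶ = 0.1800 kg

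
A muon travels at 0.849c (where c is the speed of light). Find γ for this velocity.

v/c = 0.849, so (v/c)² = 0.720801
1 - (v/c)² = 0.279199
γ = 1/√(0.279199) = 1.893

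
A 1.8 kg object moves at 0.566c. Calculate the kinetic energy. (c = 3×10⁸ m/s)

γ = 1/√(1 - 0.566²) = 1.213
γ - 1 = 0.2130
KE = (γ-1)mc² = 0.2130 × 1.8 × (3×10⁸)² = 3.451×10¹⁶ J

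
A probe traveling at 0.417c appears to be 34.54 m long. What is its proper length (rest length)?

Contracted length L = 34.54 m
γ = 1/√(1 - 0.417²) = 1.1002
L₀ = γL = 1.1002 × 34.54 = 38.00 m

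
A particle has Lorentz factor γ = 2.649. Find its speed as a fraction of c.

From γ = 1/√(1 - v²/c²):
1/γ² = 1/2.649² = 0.1425
v²/c² = 1 - 0.1425 = 0.8575
v/c = √(0.8575) = 0.9260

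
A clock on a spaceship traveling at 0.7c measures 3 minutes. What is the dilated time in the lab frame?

Proper time Δt₀ = 3 minutes
γ = 1/√(1 - 0.7²) = 1.4003
Δt = γΔt₀ = 1.4003 × 3 = 4.201 minutes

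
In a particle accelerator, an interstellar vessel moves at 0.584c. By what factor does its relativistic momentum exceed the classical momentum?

p_rel = γmv, p_class = mv
Ratio = γ = 1/√(1 - 0.584²)
= 1/√(0.658944) = 1.232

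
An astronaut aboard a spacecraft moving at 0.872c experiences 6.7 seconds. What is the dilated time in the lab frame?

Proper time Δt₀ = 6.7 seconds
γ = 1/√(1 - 0.872²) = 2.043
Δt = γΔt₀ = 2.043 × 6.7 = 13.69 seconds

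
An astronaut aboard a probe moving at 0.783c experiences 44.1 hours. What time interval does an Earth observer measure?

Proper time Δt₀ = 44.1 hours
γ = 1/√(1 - 0.783²) = 1.6077
Δt = γΔt₀ = 1.6077 × 44.1 = 70.90 hours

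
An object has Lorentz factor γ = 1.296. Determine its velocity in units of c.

From γ = 1/√(1 - v²/c²):
1/γ² = 1/1.296² = 0.5954
v²/c² = 1 - 0.5954 = 0.4046
v/c = √(0.4046) = 0.6361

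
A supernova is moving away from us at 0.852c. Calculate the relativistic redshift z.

β = 0.852
(1+β)/(1-β) = 1.852/0.148 = 12.51
√(12.51) = 3.537
z = 3.537 - 1 = 2.537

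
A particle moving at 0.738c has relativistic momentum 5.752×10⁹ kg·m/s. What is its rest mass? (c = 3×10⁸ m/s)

γ = 1/√(1 - 0.738²) = 1.482
v = 0.738 × 3×10⁸ = 2.214×10⁸ m/s
m = p/(γv) = 5.752×10⁹/(1.482 × 2.214×10⁸) = 17.53 kg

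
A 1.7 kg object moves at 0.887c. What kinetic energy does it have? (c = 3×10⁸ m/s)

γ = 1/√(1 - 0.887²) = 2.1656
γ - 1 = 1.1656
KE = (γ-1)mc² = 1.1656 × 1.7 × (3×10⁸)² = 1.783×10¹⁷ J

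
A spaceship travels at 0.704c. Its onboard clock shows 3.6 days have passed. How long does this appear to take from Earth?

Proper time Δt₀ = 3.6 days
γ = 1/√(1 - 0.704²) = 1.408
Δt = γΔt₀ = 1.408 × 3.6 = 5.069 days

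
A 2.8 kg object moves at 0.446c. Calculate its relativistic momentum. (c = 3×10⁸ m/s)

γ = 1/√(1 - 0.446²) = 1.1173
v = 0.446 × 3×10⁸ = 1.338×10⁸ m/s
p = γmv = 1.1173 × 2.8 × 1.338×10⁸ = 4.186×10⁸ kg·m/s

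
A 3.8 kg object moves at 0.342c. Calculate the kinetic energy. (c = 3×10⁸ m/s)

γ = 1/√(1 - 0.342²) = 1.06417
γ - 1 = 0.06417
KE = (γ-1)mc² = 0.06417 × 3.8 × (3×10⁸)² = 2.195×10¹⁶ J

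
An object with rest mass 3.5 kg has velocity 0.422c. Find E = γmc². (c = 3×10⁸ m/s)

γ = 1/√(1 - 0.422²) = 1.10303
mc² = 3.5 × (3×10⁸)² = 3.150×10¹⁷ J
E = γmc² = 1.10303 × 3.150×10¹⁷ = 3.475×10¹⁷ J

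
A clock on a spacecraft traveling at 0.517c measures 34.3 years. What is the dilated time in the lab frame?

Proper time Δt₀ = 34.3 years
γ = 1/√(1 - 0.517²) = 1.1682
Δt = γΔt₀ = 1.1682 × 34.3 = 40.07 years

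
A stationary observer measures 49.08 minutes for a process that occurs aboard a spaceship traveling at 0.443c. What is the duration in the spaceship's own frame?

Dilated time Δt = 49.08 minutes
γ = 1/√(1 - 0.443²) = 1.1154
Δt₀ = Δt/γ = 49.08/1.1154 = 44.00 minutes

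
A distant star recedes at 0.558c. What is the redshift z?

β = 0.558
(1+β)/(1-β) = 1.558/0.442 = 3.525
√(3.525) = 1.8775
z = 1.8775 - 1 = 0.8775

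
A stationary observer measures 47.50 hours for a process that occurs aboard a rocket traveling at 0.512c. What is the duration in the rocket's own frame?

Dilated time Δt = 47.50 hours
γ = 1/√(1 - 0.512²) = 1.1642
Δt₀ = Δt/γ = 47.50/1.1642 = 40.80 hours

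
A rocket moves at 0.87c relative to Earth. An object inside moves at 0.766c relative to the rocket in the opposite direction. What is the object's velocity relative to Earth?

Object's velocity in rocket frame is u' = -0.766c
u = (u' + v)/(1 + u'v/c²) = (v - 0.766)/(1 - 0.766·v/c²)
Numerator: 0.87 - 0.766 = 0.104
Denominator: 1 - 0.66642 = 0.33358
u = 0.104/0.33358 = 0.3118c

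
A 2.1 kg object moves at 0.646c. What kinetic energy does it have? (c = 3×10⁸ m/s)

γ = 1/√(1 - 0.646²) = 1.31004
γ - 1 = 0.31004
KE = (γ-1)mc² = 0.31004 × 2.1 × (3×10⁸)² = 5.860×10¹⁶ J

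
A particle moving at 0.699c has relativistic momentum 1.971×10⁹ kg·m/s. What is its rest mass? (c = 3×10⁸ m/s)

γ = 1/√(1 - 0.699²) = 1.39836
v = 0.699 × 3×10⁸ = 2.097×10⁸ m/s
m = p/(γv) = 1.971×10⁹/(1.39836 × 2.097×10⁸) = 6.722 kg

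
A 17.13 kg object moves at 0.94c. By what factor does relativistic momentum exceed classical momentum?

p_rel = γmv, p_class = mv
Ratio = γ = 1/√(1 - 0.94²) = 2.931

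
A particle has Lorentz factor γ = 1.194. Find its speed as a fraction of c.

From γ = 1/√(1 - v²/c²):
1/γ² = 1/1.194² = 0.7014
v²/c² = 1 - 0.7014 = 0.2986
v/c = √(0.2986) = 0.5464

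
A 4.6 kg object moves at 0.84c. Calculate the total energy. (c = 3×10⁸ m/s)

γ = 1/√(1 - 0.84²) = 1.843
mc² = 4.6 × (3×10⁸)² = 4.140×10¹⁷ J
E = γmc² = 1.843 × 4.140×10¹⁷ = 7.630×10¹⁷ J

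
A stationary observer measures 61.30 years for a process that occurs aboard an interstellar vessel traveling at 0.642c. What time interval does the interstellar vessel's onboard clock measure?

Dilated time Δt = 61.30 years
γ = 1/√(1 - 0.642²) = 1.3043
Δt₀ = Δt/γ = 61.30/1.3043 = 47.00 years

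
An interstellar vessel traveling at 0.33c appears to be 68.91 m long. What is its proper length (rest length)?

Contracted length L = 68.91 m
γ = 1/√(1 - 0.33²) = 1.0593
L₀ = γL = 1.0593 × 68.91 = 73.00 m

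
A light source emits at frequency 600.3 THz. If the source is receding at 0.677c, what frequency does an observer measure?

β = v/c = 0.677
(1-β)/(1+β) = 0.323/1.677 = 0.1926
Doppler factor = √(0.1926) = 0.4389
f_obs = 600.3 × 0.4389 = 263.5 THz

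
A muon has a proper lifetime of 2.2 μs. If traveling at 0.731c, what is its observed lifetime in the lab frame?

Proper lifetime τ₀ = 2.2 μs
γ = 1/√(1 - 0.731²) = 1.4655
τ = γτ₀ = 1.4655 × 2.2 μs = 3.224 μs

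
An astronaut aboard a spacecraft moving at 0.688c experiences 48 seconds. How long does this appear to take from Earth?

Proper time Δt₀ = 48 seconds
γ = 1/√(1 - 0.688²) = 1.378
Δt = γΔt₀ = 1.378 × 48 = 66.14 seconds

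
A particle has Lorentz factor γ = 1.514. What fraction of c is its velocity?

From γ = 1/√(1 - v²/c²):
1/γ² = 1/1.514² = 0.4363
v²/c² = 1 - 0.4363 = 0.5637
v/c = √(0.5637) = 0.7508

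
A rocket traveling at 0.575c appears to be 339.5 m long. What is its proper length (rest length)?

Contracted length L = 339.5 m
γ = 1/√(1 - 0.575²) = 1.2223
L₀ = γL = 1.2223 × 339.5 = 415.0 m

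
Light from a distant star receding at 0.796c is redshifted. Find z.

β = 0.796
(1+β)/(1-β) = 1.796/0.204 = 8.804
√(8.804) = 2.967
z = 2.967 - 1 = 1.967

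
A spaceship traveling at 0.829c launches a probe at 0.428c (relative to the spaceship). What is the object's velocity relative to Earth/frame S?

u = (u' + v)/(1 + u'v/c²)
Numerator: 0.428 + 0.829 = 1.257
Denominator: 1 + 0.354812 = 1.354812
u = 1.257/1.354812 = 0.9278c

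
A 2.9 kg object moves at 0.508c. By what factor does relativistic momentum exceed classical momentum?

p_rel = γmv, p_class = mv
Ratio = γ = 1/√(1 - 0.508²) = 1.161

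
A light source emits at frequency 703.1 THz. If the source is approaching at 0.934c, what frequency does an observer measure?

β = v/c = 0.934
(1+β)/(1-β) = 1.934/0.066 = 29.30
Doppler factor = √(29.30) = 5.413
f_obs = 703.1 × 5.413 = 3806 THz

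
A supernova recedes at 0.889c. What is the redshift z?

β = 0.889
(1+β)/(1-β) = 1.889/0.111 = 17.018
√(17.018) = 4.125
z = 4.125 - 1 = 3.125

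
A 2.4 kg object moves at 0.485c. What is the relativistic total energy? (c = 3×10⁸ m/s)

γ = 1/√(1 - 0.485²) = 1.1435
mc² = 2.4 × (3×10⁸)² = 2.160×10¹⁷ J
E = γmc² = 1.1435 × 2.160×10¹⁷ = 2.470×10¹⁷ J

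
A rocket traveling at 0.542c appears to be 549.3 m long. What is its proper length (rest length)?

Contracted length L = 549.3 m
γ = 1/√(1 - 0.542²) = 1.1899
L₀ = γL = 1.1899 × 549.3 = 653.6 m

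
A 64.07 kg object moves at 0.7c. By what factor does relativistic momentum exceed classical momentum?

p_rel = γmv, p_class = mv
Ratio = γ = 1/√(1 - 0.7²) = 1.400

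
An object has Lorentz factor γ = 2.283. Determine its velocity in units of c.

From γ = 1/√(1 - v²/c²):
1/γ² = 1/2.283² = 0.19186
v²/c² = 1 - 0.19186 = 0.80814
v/c = √(0.80814) = 0.8990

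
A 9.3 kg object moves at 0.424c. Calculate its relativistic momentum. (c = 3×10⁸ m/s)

γ = 1/√(1 - 0.424²) = 1.104
v = 0.424 × 3×10⁸ = 1.272×10⁸ m/s
p = γmv = 1.104 × 9.3 × 1.272×10⁸ = 1.306×10⁹ kg·m/s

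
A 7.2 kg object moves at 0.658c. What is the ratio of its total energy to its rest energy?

E = γmc², E₀ = mc²
E/E₀ = γ = 1/√(1 - 0.658²) = 1.328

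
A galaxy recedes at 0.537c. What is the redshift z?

β = 0.537
(1+β)/(1-β) = 1.537/0.463 = 3.320
√(3.320) = 1.822
z = 1.822 - 1 = 0.8220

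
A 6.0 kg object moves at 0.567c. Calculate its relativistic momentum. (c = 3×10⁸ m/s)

γ = 1/√(1 - 0.567²) = 1.214
v = 0.567 × 3×10⁸ = 1.701×10⁸ m/s
p = γmv = 1.214 × 6.0 × 1.701×10⁸ = 1.239×10⁹ kg·m/s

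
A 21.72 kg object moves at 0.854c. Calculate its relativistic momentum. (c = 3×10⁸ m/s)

γ = 1/√(1 - 0.854²) = 1.922
v = 0.854 × 3×10⁸ = 2.562×10⁸ m/s
p = γmv = 1.922 × 21.72 × 2.562×10⁸ = 1.070×10¹⁰ kg·m/s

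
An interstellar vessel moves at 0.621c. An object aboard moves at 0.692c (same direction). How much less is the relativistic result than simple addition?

Classical: u' + v = 0.692 + 0.621 = 1.313c
Relativistic: u = (0.692 + 0.621)/(1 + 0.429732) = 1.313/1.429732 = 0.9184c
Difference: 1.313 - 0.9184 = 0.3946c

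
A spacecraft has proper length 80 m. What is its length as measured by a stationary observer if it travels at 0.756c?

Proper length L₀ = 80 m
γ = 1/√(1 - 0.756²) = 1.5277
L = L₀/γ = 80/1.5277 = 52.37 m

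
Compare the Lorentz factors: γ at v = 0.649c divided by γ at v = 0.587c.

γ₁ = 1/√(1 - 0.649²) = 1.314
γ₂ = 1/√(1 - 0.587²) = 1.235
γ₁/γ₂ = 1.314/1.235 = 1.064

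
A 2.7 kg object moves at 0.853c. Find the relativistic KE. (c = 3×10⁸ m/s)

γ = 1/√(1 - 0.853²) = 1.916
γ - 1 = 0.9160
KE = (γ-1)mc² = 0.9160 × 2.7 × (3×10⁸)² = 2.226×10¹⁷ J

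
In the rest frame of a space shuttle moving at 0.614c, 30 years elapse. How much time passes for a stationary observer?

Proper time Δt₀ = 30 years
γ = 1/√(1 - 0.614²) = 1.267
Δt = γΔt₀ = 1.267 × 30 = 38.01 years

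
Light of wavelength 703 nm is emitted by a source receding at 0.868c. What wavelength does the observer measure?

β = 0.868
Wavelength Doppler factor = √(1.868/0.132) = √(14.15) = 3.762
λ_obs = 703 × 3.762 = 2645 nm (redshift)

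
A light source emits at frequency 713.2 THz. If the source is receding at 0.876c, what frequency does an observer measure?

β = v/c = 0.876
(1-β)/(1+β) = 0.124/1.876 = 0.06610
Doppler factor = √(0.06610) = 0.2571
f_obs = 713.2 × 0.2571 = 183.4 THz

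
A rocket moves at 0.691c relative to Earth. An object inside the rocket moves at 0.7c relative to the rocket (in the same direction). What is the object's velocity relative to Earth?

u = (u' + v)/(1 + u'v/c²)
Numerator: 0.7 + 0.691 = 1.391
Denominator: 1 + 0.4837 = 1.4837
u = 1.391/1.4837 = 0.9375c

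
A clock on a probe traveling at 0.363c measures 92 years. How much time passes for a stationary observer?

Proper time Δt₀ = 92 years
γ = 1/√(1 - 0.363²) = 1.0732
Δt = γΔt₀ = 1.0732 × 92 = 98.73 years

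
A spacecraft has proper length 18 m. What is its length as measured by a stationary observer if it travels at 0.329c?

Proper length L₀ = 18 m
γ = 1/√(1 - 0.329²) = 1.059
L = L₀/γ = 18/1.059 = 17.00 m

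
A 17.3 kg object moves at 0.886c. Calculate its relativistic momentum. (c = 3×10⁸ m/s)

γ = 1/√(1 - 0.886²) = 2.1566
v = 0.886 × 3×10⁸ = 2.658×10⁸ m/s
p = γmv = 2.1566 × 17.3 × 2.658×10⁸ = 9.917×10⁹ kg·m/s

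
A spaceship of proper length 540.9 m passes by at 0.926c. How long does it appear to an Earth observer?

Proper length L₀ = 540.9 m
γ = 1/√(1 - 0.926²) = 2.649
L = L₀/γ = 540.9/2.649 = 204.2 m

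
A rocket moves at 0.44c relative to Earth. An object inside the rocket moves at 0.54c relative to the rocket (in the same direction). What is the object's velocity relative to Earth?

u = (u' + v)/(1 + u'v/c²)
Numerator: 0.54 + 0.44 = 0.98
Denominator: 1 + 0.2376 = 1.2376
u = 0.98/1.2376 = 0.7919c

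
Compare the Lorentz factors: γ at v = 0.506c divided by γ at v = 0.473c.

γ₁ = 1/√(1 - 0.506²) = 1.159
γ₂ = 1/√(1 - 0.473²) = 1.135
γ₁/γ₂ = 1.159/1.135 = 1.021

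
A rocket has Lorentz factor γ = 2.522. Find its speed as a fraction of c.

From γ = 1/√(1 - v²/c²):
1/γ² = 1/2.522² = 0.1572
v²/c² = 1 - 0.1572 = 0.8428
v/c = √(0.8428) = 0.9180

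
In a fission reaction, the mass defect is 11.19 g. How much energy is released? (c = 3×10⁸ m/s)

Convert mass defect: Δm = 11.19 g = 0.01119 kg
E = Δm·c² = 0.01119 × (3×10⁸)²
= 0.01119 × 9×10¹⁶ = 1.007×10¹⁵ J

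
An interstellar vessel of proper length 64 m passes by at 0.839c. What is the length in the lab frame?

Proper length L₀ = 64 m
γ = 1/√(1 - 0.839²) = 1.838
L = L₀/γ = 64/1.838 = 34.82 m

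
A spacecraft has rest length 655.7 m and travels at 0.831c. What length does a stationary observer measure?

Proper length L₀ = 655.7 m
γ = 1/√(1 - 0.831²) = 1.798
L = L₀/γ = 655.7/1.798 = 364.7 m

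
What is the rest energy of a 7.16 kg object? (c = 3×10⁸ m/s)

c² = (3×10⁸)² = 9.000×10¹⁶ m²/s²
E₀ = mc² = 7.16 × 9.000×10¹⁶ = 6.444×10¹⁷ J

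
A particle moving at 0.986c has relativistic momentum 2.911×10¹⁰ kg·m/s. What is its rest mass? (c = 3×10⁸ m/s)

γ = 1/√(1 - 0.986²) = 5.997
v = 0.986 × 3×10⁸ = 2.958×10⁸ m/s
m = p/(γv) = 2.911×10¹⁰/(5.997 × 2.958×10⁸) = 16.41 kg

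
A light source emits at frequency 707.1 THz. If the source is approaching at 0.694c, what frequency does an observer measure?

β = v/c = 0.694
(1+β)/(1-β) = 1.694/0.306 = 5.536
Doppler factor = √(5.536) = 2.353
f_obs = 707.1 × 2.353 = 1664 THz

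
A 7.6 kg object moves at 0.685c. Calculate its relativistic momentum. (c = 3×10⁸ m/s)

γ = 1/√(1 - 0.685²) = 1.373
v = 0.685 × 3×10⁸ = 2.055×10⁸ m/s
p = γmv = 1.373 × 7.6 × 2.055×10⁸ = 2.144×10⁹ kg·m/s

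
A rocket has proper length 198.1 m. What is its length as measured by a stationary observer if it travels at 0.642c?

Proper length L₀ = 198.1 m
γ = 1/√(1 - 0.642²) = 1.304
L = L₀/γ = 198.1/1.304 = 151.9 m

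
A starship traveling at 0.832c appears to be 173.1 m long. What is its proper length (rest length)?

Contracted length L = 173.1 m
γ = 1/√(1 - 0.832²) = 1.8025
L₀ = γL = 1.8025 × 173.1 = 312.0 m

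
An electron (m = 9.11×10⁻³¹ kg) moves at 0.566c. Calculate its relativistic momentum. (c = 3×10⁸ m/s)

γ = 1/√(1 - 0.566²) = 1.213
v = 0.566 × 3×10⁸ = 1.698×10⁸ m/s
p = γmv = 1.213 × 9.11×10⁻³¹ × 1.698×10⁸ = 1.876×10⁻²² kg·m/s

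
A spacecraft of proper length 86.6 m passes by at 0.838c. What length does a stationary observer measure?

Proper length L₀ = 86.6 m
γ = 1/√(1 - 0.838²) = 1.8326
L = L₀/γ = 86.6/1.8326 = 47.26 m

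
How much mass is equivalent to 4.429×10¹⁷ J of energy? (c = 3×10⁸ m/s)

From E = mc², we get m = E/c²
c² = (3×10⁸)² = 9×10¹⁶ m²/s²
m = 4.429×10¹⁷ / 9×10¹⁶ = 4.921 kg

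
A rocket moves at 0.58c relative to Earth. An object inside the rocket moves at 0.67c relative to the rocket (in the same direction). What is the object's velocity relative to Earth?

u = (u' + v)/(1 + u'v/c²)
Numerator: 0.67 + 0.58 = 1.25
Denominator: 1 + 0.3886 = 1.3886
u = 1.25/1.3886 = 0.9002c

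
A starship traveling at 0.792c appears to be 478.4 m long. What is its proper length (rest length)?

Contracted length L = 478.4 m
γ = 1/√(1 - 0.792²) = 1.638
L₀ = γL = 1.638 × 478.4 = 783.6 m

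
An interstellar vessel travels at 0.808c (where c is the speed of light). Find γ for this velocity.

v/c = 0.808, so (v/c)² = 0.652864
1 - (v/c)² = 0.347136
γ = 1/√(0.347136) = 1.697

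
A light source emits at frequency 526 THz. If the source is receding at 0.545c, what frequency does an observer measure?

β = v/c = 0.545
(1-β)/(1+β) = 0.455/1.545 = 0.2945
Doppler factor = √(0.2945) = 0.54268
f_obs = 526 × 0.54268 = 285.4 THz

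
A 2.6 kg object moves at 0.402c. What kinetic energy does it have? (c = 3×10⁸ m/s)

γ = 1/√(1 - 0.402²) = 1.09213
γ - 1 = 0.09213
KE = (γ-1)mc² = 0.09213 × 2.6 × (3×10⁸)² = 2.156×10¹⁶ J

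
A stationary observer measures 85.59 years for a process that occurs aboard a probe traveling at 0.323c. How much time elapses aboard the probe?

Dilated time Δt = 85.59 years
γ = 1/√(1 - 0.323²) = 1.05664
Δt₀ = Δt/γ = 85.59/1.05664 = 81.00 years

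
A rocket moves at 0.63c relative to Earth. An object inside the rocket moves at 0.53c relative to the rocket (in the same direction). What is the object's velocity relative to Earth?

u = (u' + v)/(1 + u'v/c²)
Numerator: 0.53 + 0.63 = 1.16
Denominator: 1 + 0.3339 = 1.3339
u = 1.16/1.3339 = 0.8696c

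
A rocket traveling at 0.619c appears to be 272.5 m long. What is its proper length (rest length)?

Contracted length L = 272.5 m
γ = 1/√(1 - 0.619²) = 1.2733
L₀ = γL = 1.2733 × 272.5 = 347.0 m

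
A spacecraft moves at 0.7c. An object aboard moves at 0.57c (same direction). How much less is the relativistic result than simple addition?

Classical: u' + v = 0.57 + 0.7 = 1.27c
Relativistic: u = (0.57 + 0.7)/(1 + 0.399) = 1.27/1.399 = 0.9078c
Difference: 1.27 - 0.9078 = 0.3622c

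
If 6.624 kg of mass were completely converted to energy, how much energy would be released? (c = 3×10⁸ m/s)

Using E = mc²:
c² = (3×10⁸)² = 9×10¹⁶ m²/s²
E = 6.624 × 9×10¹⁶ = 5.962×10¹⁷ J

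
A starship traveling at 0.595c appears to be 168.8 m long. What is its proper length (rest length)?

Contracted length L = 168.8 m
γ = 1/√(1 - 0.595²) = 1.244
L₀ = γL = 1.244 × 168.8 = 210.0 m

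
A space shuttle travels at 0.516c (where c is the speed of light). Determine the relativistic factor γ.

v/c = 0.516, so (v/c)² = 0.266256
1 - (v/c)² = 0.733744
γ = 1/√(0.733744) = 1.167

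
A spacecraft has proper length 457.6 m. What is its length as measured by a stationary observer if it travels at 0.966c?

Proper length L₀ = 457.6 m
γ = 1/√(1 - 0.966²) = 3.868
L = L₀/γ = 457.6/3.868 = 118.3 m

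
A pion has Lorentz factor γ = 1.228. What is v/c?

From γ = 1/√(1 - v²/c²):
1/γ² = 1/1.228² = 0.6631
v²/c² = 1 - 0.6631 = 0.3369
v/c = √(0.3369) = 0.5804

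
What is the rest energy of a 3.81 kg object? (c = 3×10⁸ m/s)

c² = (3×10⁸)² = 9.000×10¹⁶ m²/s²
E₀ = mc² = 3.81 × 9.000×10¹⁶ = 3.429×10¹⁷ J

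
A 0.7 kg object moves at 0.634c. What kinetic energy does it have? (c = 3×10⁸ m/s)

γ = 1/√(1 - 0.634²) = 1.2931
γ - 1 = 0.2931
KE = (γ-1)mc² = 0.2931 × 0.7 × (3×10⁸)² = 1.847×10¹⁶ J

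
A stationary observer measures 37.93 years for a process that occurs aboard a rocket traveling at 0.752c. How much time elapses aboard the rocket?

Dilated time Δt = 37.93 years
γ = 1/√(1 - 0.752²) = 1.517
Δt₀ = Δt/γ = 37.93/1.517 = 25.00 years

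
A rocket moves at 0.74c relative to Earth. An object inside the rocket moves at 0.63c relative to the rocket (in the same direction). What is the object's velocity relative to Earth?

u = (u' + v)/(1 + u'v/c²)
Numerator: 0.63 + 0.74 = 1.37
Denominator: 1 + 0.4662 = 1.4662
u = 1.37/1.4662 = 0.9344c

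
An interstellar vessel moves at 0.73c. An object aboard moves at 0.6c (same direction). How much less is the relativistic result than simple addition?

Classical: u' + v = 0.6 + 0.73 = 1.33c
Relativistic: u = (0.6 + 0.73)/(1 + 0.438) = 1.33/1.438 = 0.9249c
Difference: 1.33 - 0.9249 = 0.4051c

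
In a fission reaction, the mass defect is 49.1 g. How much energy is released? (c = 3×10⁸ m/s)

Convert mass defect: Δm = 49.1 g = 0.0491 kg
E = Δm·c² = 0.0491 × (3×10⁸)²
= 0.0491 × 9×10¹⁶ = 4.419×10¹⁵ J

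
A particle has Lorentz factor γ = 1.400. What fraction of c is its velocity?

From γ = 1/√(1 - v²/c²):
1/γ² = 1/1.400² = 0.5102
v²/c² = 1 - 0.5102 = 0.4898
v/c = √(0.4898) = 0.6999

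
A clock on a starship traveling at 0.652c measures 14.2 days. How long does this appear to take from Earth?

Proper time Δt₀ = 14.2 days
γ = 1/√(1 - 0.652²) = 1.319
Δt = γΔt₀ = 1.319 × 14.2 = 18.73 days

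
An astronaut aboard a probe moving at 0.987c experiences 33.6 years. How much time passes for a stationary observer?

Proper time Δt₀ = 33.6 years
γ = 1/√(1 - 0.987²) = 6.222
Δt = γΔt₀ = 6.222 × 33.6 = 209.1 years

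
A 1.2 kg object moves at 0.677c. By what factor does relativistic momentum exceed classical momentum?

p_rel = γmv, p_class = mv
Ratio = γ = 1/√(1 - 0.677²) = 1.359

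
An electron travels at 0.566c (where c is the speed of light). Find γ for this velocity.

v/c = 0.566, so (v/c)² = 0.320356
1 - (v/c)² = 0.679644
γ = 1/√(0.679644) = 1.213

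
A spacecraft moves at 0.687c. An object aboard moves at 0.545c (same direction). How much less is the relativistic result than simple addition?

Classical: u' + v = 0.545 + 0.687 = 1.232c
Relativistic: u = (0.545 + 0.687)/(1 + 0.374415) = 1.232/1.374415 = 0.8964c
Difference: 1.232 - 0.8964 = 0.3356c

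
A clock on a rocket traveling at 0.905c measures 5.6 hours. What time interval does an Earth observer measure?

Proper time Δt₀ = 5.6 hours
γ = 1/√(1 - 0.905²) = 2.3507
Δt = γΔt₀ = 2.3507 × 5.6 = 13.16 hours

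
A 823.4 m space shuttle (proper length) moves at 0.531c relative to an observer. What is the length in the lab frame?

Proper length L₀ = 823.4 m
γ = 1/√(1 - 0.531²) = 1.1801
L = L₀/γ = 823.4/1.1801 = 697.7 m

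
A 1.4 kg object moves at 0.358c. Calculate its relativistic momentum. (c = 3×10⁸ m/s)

γ = 1/√(1 - 0.358²) = 1.071
v = 0.358 × 3×10⁸ = 1.074×10⁸ m/s
p = γmv = 1.071 × 1.4 × 1.074×10⁸ = 1.610×10⁸ kg·m/s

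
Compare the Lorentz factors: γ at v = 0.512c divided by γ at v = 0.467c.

γ₁ = 1/√(1 - 0.512²) = 1.164
γ₂ = 1/√(1 - 0.467²) = 1.131
γ₁/γ₂ = 1.164/1.131 = 1.029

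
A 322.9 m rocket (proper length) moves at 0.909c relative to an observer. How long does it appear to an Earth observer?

Proper length L₀ = 322.9 m
γ = 1/√(1 - 0.909²) = 2.399
L = L₀/γ = 322.9/2.399 = 134.6 m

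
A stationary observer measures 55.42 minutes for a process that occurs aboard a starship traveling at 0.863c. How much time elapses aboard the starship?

Dilated time Δt = 55.42 minutes
γ = 1/√(1 - 0.863²) = 1.979
Δt₀ = Δt/γ = 55.42/1.979 = 28.00 minutes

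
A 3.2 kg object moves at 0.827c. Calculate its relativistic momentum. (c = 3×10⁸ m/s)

γ = 1/√(1 - 0.827²) = 1.779
v = 0.827 × 3×10⁸ = 2.481×10⁸ m/s
p = γmv = 1.779 × 3.2 × 2.481×10⁸ = 1.412×10⁹ kg·m/s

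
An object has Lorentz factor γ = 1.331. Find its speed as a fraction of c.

From γ = 1/√(1 - v²/c²):
1/γ² = 1/1.331² = 0.5645
v²/c² = 1 - 0.5645 = 0.4355
v/c = √(0.4355) = 0.6599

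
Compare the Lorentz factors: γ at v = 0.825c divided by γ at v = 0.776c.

γ₁ = 1/√(1 - 0.825²) = 1.769
γ₂ = 1/√(1 - 0.776²) = 1.585
γ₁/γ₂ = 1.769/1.585 = 1.116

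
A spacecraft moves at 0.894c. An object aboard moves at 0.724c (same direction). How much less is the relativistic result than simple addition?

Classical: u' + v = 0.724 + 0.894 = 1.618c
Relativistic: u = (0.724 + 0.894)/(1 + 0.647256) = 1.618/1.647256 = 0.9822c
Difference: 1.618 - 0.9822 = 0.6358c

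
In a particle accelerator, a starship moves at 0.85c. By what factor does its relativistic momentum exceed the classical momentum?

p_rel = γmv, p_class = mv
Ratio = γ = 1/√(1 - 0.85²)
= 1/√(0.2775) = 1.898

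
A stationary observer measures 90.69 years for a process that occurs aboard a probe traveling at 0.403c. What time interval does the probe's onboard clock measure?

Dilated time Δt = 90.69 years
γ = 1/√(1 - 0.403²) = 1.0927
Δt₀ = Δt/γ = 90.69/1.0927 = 83.00 years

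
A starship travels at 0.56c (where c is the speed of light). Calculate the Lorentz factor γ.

v/c = 0.56, so (v/c)² = 0.3136
1 - (v/c)² = 0.6864
γ = 1/√(0.6864) = 1.207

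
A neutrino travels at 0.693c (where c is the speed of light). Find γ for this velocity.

v/c = 0.693, so (v/c)² = 0.480249
1 - (v/c)² = 0.519751
γ = 1/√(0.519751) = 1.387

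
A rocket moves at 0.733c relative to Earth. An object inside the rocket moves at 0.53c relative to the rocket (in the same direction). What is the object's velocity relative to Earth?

u = (u' + v)/(1 + u'v/c²)
Numerator: 0.53 + 0.733 = 1.263
Denominator: 1 + 0.38849 = 1.38849
u = 1.263/1.38849 = 0.9096c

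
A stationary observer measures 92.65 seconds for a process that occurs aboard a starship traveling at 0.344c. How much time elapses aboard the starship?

Dilated time Δt = 92.65 seconds
γ = 1/√(1 - 0.344²) = 1.065
Δt₀ = Δt/γ = 92.65/1.065 = 87.00 seconds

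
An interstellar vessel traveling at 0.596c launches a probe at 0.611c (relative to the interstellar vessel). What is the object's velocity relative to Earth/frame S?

u = (u' + v)/(1 + u'v/c²)
Numerator: 0.611 + 0.596 = 1.207
Denominator: 1 + 0.364156 = 1.364156
u = 1.207/1.364156 = 0.8848c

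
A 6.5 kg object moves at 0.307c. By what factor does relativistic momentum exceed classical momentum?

p_rel = γmv, p_class = mv
Ratio = γ = 1/√(1 - 0.307²) = 1.051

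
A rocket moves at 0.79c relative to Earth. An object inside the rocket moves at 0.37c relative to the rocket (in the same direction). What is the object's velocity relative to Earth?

u = (u' + v)/(1 + u'v/c²)
Numerator: 0.37 + 0.79 = 1.16
Denominator: 1 + 0.2923 = 1.2923
u = 1.16/1.2923 = 0.8976c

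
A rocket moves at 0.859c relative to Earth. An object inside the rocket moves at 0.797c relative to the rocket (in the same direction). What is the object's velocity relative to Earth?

u = (u' + v)/(1 + u'v/c²)
Numerator: 0.797 + 0.859 = 1.656
Denominator: 1 + 0.684623 = 1.684623
u = 1.656/1.684623 = 0.9830c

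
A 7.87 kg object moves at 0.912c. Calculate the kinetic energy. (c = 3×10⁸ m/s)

γ = 1/√(1 - 0.912²) = 2.4379
γ - 1 = 1.4379
KE = (γ-1)mc² = 1.4379 × 7.87 × (3×10⁸)² = 1.018×10¹⁸ J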